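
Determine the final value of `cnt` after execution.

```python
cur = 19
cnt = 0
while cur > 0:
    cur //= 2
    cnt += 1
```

Let's trace through this code step by step.

Initialize: cur = 19
Initialize: cnt = 0
Entering loop: while cur > 0:

After execution: cnt = 5
5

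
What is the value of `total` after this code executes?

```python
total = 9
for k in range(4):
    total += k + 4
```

Let's trace through this code step by step.

Initialize: total = 9
Entering loop: for k in range(4):

After execution: total = 31
31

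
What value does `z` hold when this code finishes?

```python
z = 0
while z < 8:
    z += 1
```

Let's trace through this code step by step.

Initialize: z = 0
Entering loop: while z < 8:

After execution: z = 8
8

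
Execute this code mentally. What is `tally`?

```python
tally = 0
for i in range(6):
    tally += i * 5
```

Let's trace through this code step by step.

Initialize: tally = 0
Entering loop: for i in range(6):

After execution: tally = 75
75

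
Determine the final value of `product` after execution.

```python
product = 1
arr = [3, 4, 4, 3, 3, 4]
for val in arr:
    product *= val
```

Let's trace through this code step by step.

Initialize: product = 1
Initialize: arr = [3, 4, 4, 3, 3, 4]
Entering loop: for val in arr:

After execution: product = 1728
1728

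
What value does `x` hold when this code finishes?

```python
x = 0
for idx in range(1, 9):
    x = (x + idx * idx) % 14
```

Let's trace through this code step by step.

Initialize: x = 0
Entering loop: for idx in range(1, 9):

After execution: x = 8
8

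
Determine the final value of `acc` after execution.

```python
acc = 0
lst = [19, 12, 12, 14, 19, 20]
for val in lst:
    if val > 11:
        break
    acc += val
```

Let's trace through this code step by step.

Initialize: acc = 0
Initialize: lst = [19, 12, 12, 14, 19, 20]
Entering loop: for val in lst:

After execution: acc = 0
0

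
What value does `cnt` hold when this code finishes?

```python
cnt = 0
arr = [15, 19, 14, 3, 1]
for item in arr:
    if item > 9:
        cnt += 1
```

Let's trace through this code step by step.

Initialize: cnt = 0
Initialize: arr = [15, 19, 14, 3, 1]
Entering loop: for item in arr:

After execution: cnt = 3
3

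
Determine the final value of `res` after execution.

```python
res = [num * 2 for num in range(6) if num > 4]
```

Let's trace through this code step by step.

Initialize: res = [num * 2 for num in range(6) if num > 4]

After execution: res = [10]
[10]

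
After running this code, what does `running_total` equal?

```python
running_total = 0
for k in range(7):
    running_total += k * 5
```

Let's trace through this code step by step.

Initialize: running_total = 0
Entering loop: for k in range(7):

After execution: running_total = 105
105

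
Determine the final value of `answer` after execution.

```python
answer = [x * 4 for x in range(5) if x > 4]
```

Let's trace through this code step by step.

Initialize: answer = [x * 4 for x in range(5) if x > 4]

After execution: answer = []
[]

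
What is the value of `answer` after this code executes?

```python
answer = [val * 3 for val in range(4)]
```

Let's trace through this code step by step.

Initialize: answer = [val * 3 for val in range(4)]

After execution: answer = [0, 3, 6, 9]
[0, 3, 6, 9]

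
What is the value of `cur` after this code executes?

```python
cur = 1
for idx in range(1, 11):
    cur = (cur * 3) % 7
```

Let's trace through this code step by step.

Initialize: cur = 1
Entering loop: for idx in range(1, 11):

After execution: cur = 4
4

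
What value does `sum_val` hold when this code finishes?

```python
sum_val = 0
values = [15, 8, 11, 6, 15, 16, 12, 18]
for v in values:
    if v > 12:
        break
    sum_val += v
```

Let's trace through this code step by step.

Initialize: sum_val = 0
Initialize: values = [15, 8, 11, 6, 15, 16, 12, 18]
Entering loop: for v in values:

After execution: sum_val = 0
0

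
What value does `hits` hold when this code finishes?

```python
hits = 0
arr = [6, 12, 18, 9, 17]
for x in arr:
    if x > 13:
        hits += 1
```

Let's trace through this code step by step.

Initialize: hits = 0
Initialize: arr = [6, 12, 18, 9, 17]
Entering loop: for x in arr:

After execution: hits = 2
2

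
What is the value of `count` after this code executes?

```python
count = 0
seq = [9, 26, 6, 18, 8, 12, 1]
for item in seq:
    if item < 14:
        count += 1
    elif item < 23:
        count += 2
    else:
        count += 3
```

Let's trace through this code step by step.

Initialize: count = 0
Initialize: seq = [9, 26, 6, 18, 8, 12, 1]
Entering loop: for item in seq:

After execution: count = 10
10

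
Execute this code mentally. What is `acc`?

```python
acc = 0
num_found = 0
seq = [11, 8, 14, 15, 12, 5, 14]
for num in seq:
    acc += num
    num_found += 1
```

Let's trace through this code step by step.

Initialize: acc = 0
Initialize: num_found = 0
Initialize: seq = [11, 8, 14, 15, 12, 5, 14]
Entering loop: for num in seq:

After execution: acc = 79
79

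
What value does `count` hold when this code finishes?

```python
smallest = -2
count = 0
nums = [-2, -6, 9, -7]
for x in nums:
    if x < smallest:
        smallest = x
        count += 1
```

Let's trace through this code step by step.

Initialize: smallest = -2
Initialize: count = 0
Initialize: nums = [-2, -6, 9, -7]
Entering loop: for x in nums:

After execution: count = 2
2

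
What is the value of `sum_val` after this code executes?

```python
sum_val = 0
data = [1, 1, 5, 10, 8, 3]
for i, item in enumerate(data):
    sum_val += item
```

Let's trace through this code step by step.

Initialize: sum_val = 0
Initialize: data = [1, 1, 5, 10, 8, 3]
Entering loop: for i, item in enumerate(data):

After execution: sum_val = 28
28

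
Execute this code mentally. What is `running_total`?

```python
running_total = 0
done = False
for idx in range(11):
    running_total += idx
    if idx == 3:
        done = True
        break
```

Let's trace through this code step by step.

Initialize: running_total = 0
Initialize: done = False
Entering loop: for idx in range(11):

After execution: running_total = 6
6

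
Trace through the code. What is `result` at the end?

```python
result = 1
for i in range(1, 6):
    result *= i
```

Let's trace through this code step by step.

Initialize: result = 1
Entering loop: for i in range(1, 6):

After execution: result = 120
120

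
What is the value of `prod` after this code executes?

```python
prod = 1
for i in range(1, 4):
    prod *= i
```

Let's trace through this code step by step.

Initialize: prod = 1
Entering loop: for i in range(1, 4):

After execution: prod = 6
6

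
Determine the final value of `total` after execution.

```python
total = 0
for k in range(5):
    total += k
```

Let's trace through this code step by step.

Initialize: total = 0
Entering loop: for k in range(5):

After execution: total = 10
10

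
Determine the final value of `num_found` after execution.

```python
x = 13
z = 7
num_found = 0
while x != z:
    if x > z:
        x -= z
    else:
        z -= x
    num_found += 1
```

Let's trace through this code step by step.

Initialize: x = 13
Initialize: z = 7
Initialize: num_found = 0
Entering loop: while x != z:

After execution: num_found = 7
7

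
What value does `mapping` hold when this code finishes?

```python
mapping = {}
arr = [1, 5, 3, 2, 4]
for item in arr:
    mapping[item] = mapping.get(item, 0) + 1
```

Let's trace through this code step by step.

Initialize: mapping = {}
Initialize: arr = [1, 5, 3, 2, 4]
Entering loop: for item in arr:

After execution: mapping = {1: 1, 5: 1, 3: 1, 2: 1, 4: 1}
{1: 1, 5: 1, 3: 1, 2: 1, 4: 1}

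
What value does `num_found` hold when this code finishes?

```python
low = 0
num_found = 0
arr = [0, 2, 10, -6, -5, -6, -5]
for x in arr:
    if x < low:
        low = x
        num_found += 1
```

Let's trace through this code step by step.

Initialize: low = 0
Initialize: num_found = 0
Initialize: arr = [0, 2, 10, -6, -5, -6, -5]
Entering loop: for x in arr:

After execution: num_found = 1
1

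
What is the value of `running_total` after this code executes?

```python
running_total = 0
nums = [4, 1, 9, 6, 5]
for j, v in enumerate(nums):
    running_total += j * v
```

Let's trace through this code step by step.

Initialize: running_total = 0
Initialize: nums = [4, 1, 9, 6, 5]
Entering loop: for j, v in enumerate(nums):

After execution: running_total = 57
57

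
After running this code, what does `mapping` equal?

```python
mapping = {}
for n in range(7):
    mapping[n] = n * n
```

Let's trace through this code step by step.

Initialize: mapping = {}
Entering loop: for n in range(7):

After execution: mapping = {0: 0, 1: 1, 2: 4, 3: 9, 4: 16, 5: 25, 6: 36}
{0: 0, 1: 1, 2: 4, 3: 9, 4: 16, 5: 25, 6: 36}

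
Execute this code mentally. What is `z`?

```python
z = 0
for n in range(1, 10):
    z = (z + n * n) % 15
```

Let's trace through this code step by step.

Initialize: z = 0
Entering loop: for n in range(1, 10):

After execution: z = 0
0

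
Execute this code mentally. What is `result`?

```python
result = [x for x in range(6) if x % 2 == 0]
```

Let's trace through this code step by step.

Initialize: result = [x for x in range(6) if x % 2 == 0]

After execution: result = [0, 2, 4]
[0, 2, 4]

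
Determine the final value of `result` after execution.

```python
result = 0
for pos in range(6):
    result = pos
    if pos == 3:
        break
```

Let's trace through this code step by step.

Initialize: result = 0
Entering loop: for pos in range(6):

After execution: result = 3
3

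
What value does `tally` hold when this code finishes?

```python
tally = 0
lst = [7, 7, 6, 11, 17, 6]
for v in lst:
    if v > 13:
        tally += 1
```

Let's trace through this code step by step.

Initialize: tally = 0
Initialize: lst = [7, 7, 6, 11, 17, 6]
Entering loop: for v in lst:

After execution: tally = 1
1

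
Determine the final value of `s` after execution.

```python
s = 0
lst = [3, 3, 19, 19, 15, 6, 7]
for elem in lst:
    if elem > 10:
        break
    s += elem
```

Let's trace through this code step by step.

Initialize: s = 0
Initialize: lst = [3, 3, 19, 19, 15, 6, 7]
Entering loop: for elem in lst:

After execution: s = 6
6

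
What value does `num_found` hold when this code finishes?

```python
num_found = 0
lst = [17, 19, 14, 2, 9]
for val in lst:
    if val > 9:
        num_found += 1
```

Let's trace through this code step by step.

Initialize: num_found = 0
Initialize: lst = [17, 19, 14, 2, 9]
Entering loop: for val in lst:

After execution: num_found = 3
3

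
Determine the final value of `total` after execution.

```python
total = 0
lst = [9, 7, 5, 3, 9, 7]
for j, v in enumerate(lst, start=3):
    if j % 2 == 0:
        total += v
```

Let's trace through this code step by step.

Initialize: total = 0
Initialize: lst = [9, 7, 5, 3, 9, 7]
Entering loop: for j, v in enumerate(lst, start=3):

After execution: total = 17
17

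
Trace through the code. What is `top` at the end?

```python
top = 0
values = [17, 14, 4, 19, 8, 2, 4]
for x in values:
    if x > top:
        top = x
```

Let's trace through this code step by step.

Initialize: top = 0
Initialize: values = [17, 14, 4, 19, 8, 2, 4]
Entering loop: for x in values:

After execution: top = 19
19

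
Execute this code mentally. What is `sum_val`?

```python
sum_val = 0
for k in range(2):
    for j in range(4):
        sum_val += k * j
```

Let's trace through this code step by step.

Initialize: sum_val = 0
Entering loop: for k in range(2):

After execution: sum_val = 6
6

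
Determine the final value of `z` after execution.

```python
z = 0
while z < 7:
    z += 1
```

Let's trace through this code step by step.

Initialize: z = 0
Entering loop: while z < 7:

After execution: z = 7
7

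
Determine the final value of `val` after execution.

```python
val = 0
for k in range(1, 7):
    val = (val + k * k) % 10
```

Let's trace through this code step by step.

Initialize: val = 0
Entering loop: for k in range(1, 7):

After execution: val = 1
1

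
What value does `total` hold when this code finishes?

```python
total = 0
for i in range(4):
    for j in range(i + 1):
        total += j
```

Let's trace through this code step by step.

Initialize: total = 0
Entering loop: for i in range(4):

After execution: total = 10
10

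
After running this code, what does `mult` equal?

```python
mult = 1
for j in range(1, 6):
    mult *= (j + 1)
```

Let's trace through this code step by step.

Initialize: mult = 1
Entering loop: for j in range(1, 6):

After execution: mult = 720
720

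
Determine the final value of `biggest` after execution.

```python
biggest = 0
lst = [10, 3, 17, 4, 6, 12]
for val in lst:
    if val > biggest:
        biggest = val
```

Let's trace through this code step by step.

Initialize: biggest = 0
Initialize: lst = [10, 3, 17, 4, 6, 12]
Entering loop: for val in lst:

After execution: biggest = 17
17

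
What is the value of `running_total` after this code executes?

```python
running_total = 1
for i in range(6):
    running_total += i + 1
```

Let's trace through this code step by step.

Initialize: running_total = 1
Entering loop: for i in range(6):

After execution: running_total = 22
22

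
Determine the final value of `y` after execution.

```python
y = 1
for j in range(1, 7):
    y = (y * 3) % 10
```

Let's trace through this code step by step.

Initialize: y = 1
Entering loop: for j in range(1, 7):

After execution: y = 9
9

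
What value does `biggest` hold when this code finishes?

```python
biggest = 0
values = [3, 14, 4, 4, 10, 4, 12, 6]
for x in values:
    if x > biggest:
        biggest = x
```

Let's trace through this code step by step.

Initialize: biggest = 0
Initialize: values = [3, 14, 4, 4, 10, 4, 12, 6]
Entering loop: for x in values:

After execution: biggest = 14
14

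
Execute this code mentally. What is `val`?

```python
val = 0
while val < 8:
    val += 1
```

Let's trace through this code step by step.

Initialize: val = 0
Entering loop: while val < 8:

After execution: val = 8
8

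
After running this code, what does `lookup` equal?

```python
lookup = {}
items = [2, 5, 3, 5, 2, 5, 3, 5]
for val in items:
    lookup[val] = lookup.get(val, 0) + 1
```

Let's trace through this code step by step.

Initialize: lookup = {}
Initialize: items = [2, 5, 3, 5, 2, 5, 3, 5]
Entering loop: for val in items:

After execution: lookup = {2: 2, 5: 4, 3: 2}
{2: 2, 5: 4, 3: 2}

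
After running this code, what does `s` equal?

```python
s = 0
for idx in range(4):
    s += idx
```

Let's trace through this code step by step.

Initialize: s = 0
Entering loop: for idx in range(4):

After execution: s = 6
6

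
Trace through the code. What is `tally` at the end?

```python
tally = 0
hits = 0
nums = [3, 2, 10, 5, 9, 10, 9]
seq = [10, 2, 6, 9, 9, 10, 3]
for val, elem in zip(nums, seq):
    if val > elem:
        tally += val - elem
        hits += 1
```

Let's trace through this code step by step.

Initialize: tally = 0
Initialize: hits = 0
Initialize: nums = [3, 2, 10, 5, 9, 10, 9]
Initialize: seq = [10, 2, 6, 9, 9, 10, 3]
Entering loop: for val, elem in zip(nums, seq):

After execution: tally = 10
10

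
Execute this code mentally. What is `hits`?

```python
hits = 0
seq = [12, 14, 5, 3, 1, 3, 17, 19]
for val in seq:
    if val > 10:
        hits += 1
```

Let's trace through this code step by step.

Initialize: hits = 0
Initialize: seq = [12, 14, 5, 3, 1, 3, 17, 19]
Entering loop: for val in seq:

After execution: hits = 4
4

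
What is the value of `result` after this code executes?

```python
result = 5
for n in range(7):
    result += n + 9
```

Let's trace through this code step by step.

Initialize: result = 5
Entering loop: for n in range(7):

After execution: result = 89
89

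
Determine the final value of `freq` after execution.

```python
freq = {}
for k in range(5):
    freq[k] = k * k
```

Let's trace through this code step by step.

Initialize: freq = {}
Entering loop: for k in range(5):

After execution: freq = {0: 0, 1: 1, 2: 4, 3: 9, 4: 16}
{0: 0, 1: 1, 2: 4, 3: 9, 4: 16}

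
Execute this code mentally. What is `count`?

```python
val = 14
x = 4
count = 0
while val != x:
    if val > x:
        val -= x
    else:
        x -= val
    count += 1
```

Let's trace through this code step by step.

Initialize: val = 14
Initialize: x = 4
Initialize: count = 0
Entering loop: while val != x:

After execution: count = 4
4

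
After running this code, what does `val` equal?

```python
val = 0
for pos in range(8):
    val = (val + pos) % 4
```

Let's trace through this code step by step.

Initialize: val = 0
Entering loop: for pos in range(8):

After execution: val = 0
0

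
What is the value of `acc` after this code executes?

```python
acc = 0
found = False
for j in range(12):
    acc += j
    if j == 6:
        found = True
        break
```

Let's trace through this code step by step.

Initialize: acc = 0
Initialize: found = False
Entering loop: for j in range(12):

After execution: acc = 21
21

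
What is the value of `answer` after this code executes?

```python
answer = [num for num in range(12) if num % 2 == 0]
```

Let's trace through this code step by step.

Initialize: answer = [num for num in range(12) if num % 2 == 0]

After execution: answer = [0, 2, 4, 6, 8, 10]
[0, 2, 4, 6, 8, 10]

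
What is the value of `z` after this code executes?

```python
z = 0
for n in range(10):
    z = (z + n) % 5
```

Let's trace through this code step by step.

Initialize: z = 0
Entering loop: for n in range(10):

After execution: z = 0
0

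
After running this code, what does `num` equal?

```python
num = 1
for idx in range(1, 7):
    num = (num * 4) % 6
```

Let's trace through this code step by step.

Initialize: num = 1
Entering loop: for idx in range(1, 7):

After execution: num = 4
4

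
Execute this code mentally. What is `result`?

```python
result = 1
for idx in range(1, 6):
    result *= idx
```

Let's trace through this code step by step.

Initialize: result = 1
Entering loop: for idx in range(1, 6):

After execution: result = 120
120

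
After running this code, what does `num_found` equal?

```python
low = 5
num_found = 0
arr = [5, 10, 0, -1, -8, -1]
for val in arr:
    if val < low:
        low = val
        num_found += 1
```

Let's trace through this code step by step.

Initialize: low = 5
Initialize: num_found = 0
Initialize: arr = [5, 10, 0, -1, -8, -1]
Entering loop: for val in arr:

After execution: num_found = 3
3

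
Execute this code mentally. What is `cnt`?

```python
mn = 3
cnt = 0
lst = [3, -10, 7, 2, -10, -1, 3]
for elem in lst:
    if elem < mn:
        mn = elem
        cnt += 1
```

Let's trace through this code step by step.

Initialize: mn = 3
Initialize: cnt = 0
Initialize: lst = [3, -10, 7, 2, -10, -1, 3]
Entering loop: for elem in lst:

After execution: cnt = 1
1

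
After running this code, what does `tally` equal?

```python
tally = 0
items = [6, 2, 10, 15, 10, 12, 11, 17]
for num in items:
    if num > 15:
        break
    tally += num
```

Let's trace through this code step by step.

Initialize: tally = 0
Initialize: items = [6, 2, 10, 15, 10, 12, 11, 17]
Entering loop: for num in items:

After execution: tally = 66
66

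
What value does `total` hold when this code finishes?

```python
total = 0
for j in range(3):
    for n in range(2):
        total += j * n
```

Let's trace through this code step by step.

Initialize: total = 0
Entering loop: for j in range(3):

After execution: total = 3
3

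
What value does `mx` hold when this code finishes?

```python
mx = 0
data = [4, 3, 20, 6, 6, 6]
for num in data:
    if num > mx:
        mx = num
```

Let's trace through this code step by step.

Initialize: mx = 0
Initialize: data = [4, 3, 20, 6, 6, 6]
Entering loop: for num in data:

After execution: mx = 20
20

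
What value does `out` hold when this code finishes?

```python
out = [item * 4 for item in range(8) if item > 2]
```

Let's trace through this code step by step.

Initialize: out = [item * 4 for item in range(8) if item > 2]

After execution: out = [12, 16, 20, 24, 28]
[12, 16, 20, 24, 28]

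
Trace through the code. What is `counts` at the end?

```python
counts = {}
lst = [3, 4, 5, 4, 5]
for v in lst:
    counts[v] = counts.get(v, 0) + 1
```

Let's trace through this code step by step.

Initialize: counts = {}
Initialize: lst = [3, 4, 5, 4, 5]
Entering loop: for v in lst:

After execution: counts = {3: 1, 4: 2, 5: 2}
{3: 1, 4: 2, 5: 2}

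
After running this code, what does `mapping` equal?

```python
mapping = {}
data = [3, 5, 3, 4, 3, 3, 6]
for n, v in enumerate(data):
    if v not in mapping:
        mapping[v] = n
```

Let's trace through this code step by step.

Initialize: mapping = {}
Initialize: data = [3, 5, 3, 4, 3, 3, 6]
Entering loop: for n, v in enumerate(data):

After execution: mapping = {3: 0, 5: 1, 4: 3, 6: 6}
{3: 0, 5: 1, 4: 3, 6: 6}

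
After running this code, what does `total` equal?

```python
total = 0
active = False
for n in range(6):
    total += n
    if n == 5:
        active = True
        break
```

Let's trace through this code step by step.

Initialize: total = 0
Initialize: active = False
Entering loop: for n in range(6):

After execution: total = 15
15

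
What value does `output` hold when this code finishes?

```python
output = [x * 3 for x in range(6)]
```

Let's trace through this code step by step.

Initialize: output = [x * 3 for x in range(6)]

After execution: output = [0, 3, 6, 9, 12, 15]
[0, 3, 6, 9, 12, 15]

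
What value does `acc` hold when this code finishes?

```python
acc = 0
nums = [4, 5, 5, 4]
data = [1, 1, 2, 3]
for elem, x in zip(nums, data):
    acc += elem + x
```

Let's trace through this code step by step.

Initialize: acc = 0
Initialize: nums = [4, 5, 5, 4]
Initialize: data = [1, 1, 2, 3]
Entering loop: for elem, x in zip(nums, data):

After execution: acc = 25
25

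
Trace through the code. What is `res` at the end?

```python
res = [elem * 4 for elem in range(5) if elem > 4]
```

Let's trace through this code step by step.

Initialize: res = [elem * 4 for elem in range(5) if elem > 4]

After execution: res = []
[]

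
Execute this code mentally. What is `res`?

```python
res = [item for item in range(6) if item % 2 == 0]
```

Let's trace through this code step by step.

Initialize: res = [item for item in range(6) if item % 2 == 0]

After execution: res = [0, 2, 4]
[0, 2, 4]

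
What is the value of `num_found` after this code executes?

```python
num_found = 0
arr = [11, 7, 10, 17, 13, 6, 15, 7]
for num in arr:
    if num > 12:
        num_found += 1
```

Let's trace through this code step by step.

Initialize: num_found = 0
Initialize: arr = [11, 7, 10, 17, 13, 6, 15, 7]
Entering loop: for num in arr:

After execution: num_found = 3
3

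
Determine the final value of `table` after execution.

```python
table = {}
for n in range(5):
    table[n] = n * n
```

Let's trace through this code step by step.

Initialize: table = {}
Entering loop: for n in range(5):

After execution: table = {0: 0, 1: 1, 2: 4, 3: 9, 4: 16}
{0: 0, 1: 1, 2: 4, 3: 9, 4: 16}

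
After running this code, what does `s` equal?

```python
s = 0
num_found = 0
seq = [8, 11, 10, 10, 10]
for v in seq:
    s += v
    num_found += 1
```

Let's trace through this code step by step.

Initialize: s = 0
Initialize: num_found = 0
Initialize: seq = [8, 11, 10, 10, 10]
Entering loop: for v in seq:

After execution: s = 49
49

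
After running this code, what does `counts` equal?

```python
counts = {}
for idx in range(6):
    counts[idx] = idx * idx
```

Let's trace through this code step by step.

Initialize: counts = {}
Entering loop: for idx in range(6):

After execution: counts = {0: 0, 1: 1, 2: 4, 3: 9, 4: 16, 5: 25}
{0: 0, 1: 1, 2: 4, 3: 9, 4: 16, 5: 25}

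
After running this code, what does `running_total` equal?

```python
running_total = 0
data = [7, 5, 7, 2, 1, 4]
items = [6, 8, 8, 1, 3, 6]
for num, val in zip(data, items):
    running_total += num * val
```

Let's trace through this code step by step.

Initialize: running_total = 0
Initialize: data = [7, 5, 7, 2, 1, 4]
Initialize: items = [6, 8, 8, 1, 3, 6]
Entering loop: for num, val in zip(data, items):

After execution: running_total = 167
167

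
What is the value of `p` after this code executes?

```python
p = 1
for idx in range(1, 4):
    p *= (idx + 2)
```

Let's trace through this code step by step.

Initialize: p = 1
Entering loop: for idx in range(1, 4):

After execution: p = 60
60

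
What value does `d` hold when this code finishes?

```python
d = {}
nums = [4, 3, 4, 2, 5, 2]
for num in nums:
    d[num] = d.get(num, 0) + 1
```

Let's trace through this code step by step.

Initialize: d = {}
Initialize: nums = [4, 3, 4, 2, 5, 2]
Entering loop: for num in nums:

After execution: d = {4: 2, 3: 1, 2: 2, 5: 1}
{4: 2, 3: 1, 2: 2, 5: 1}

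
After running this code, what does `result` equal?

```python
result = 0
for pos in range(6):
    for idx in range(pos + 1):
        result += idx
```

Let's trace through this code step by step.

Initialize: result = 0
Entering loop: for pos in range(6):

After execution: result = 35
35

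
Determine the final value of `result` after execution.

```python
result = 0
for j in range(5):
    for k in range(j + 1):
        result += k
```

Let's trace through this code step by step.

Initialize: result = 0
Entering loop: for j in range(5):

After execution: result = 20
20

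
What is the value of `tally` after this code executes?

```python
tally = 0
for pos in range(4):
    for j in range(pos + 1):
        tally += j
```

Let's trace through this code step by step.

Initialize: tally = 0
Entering loop: for pos in range(4):

After execution: tally = 10
10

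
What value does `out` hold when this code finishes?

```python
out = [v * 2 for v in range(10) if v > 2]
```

Let's trace through this code step by step.

Initialize: out = [v * 2 for v in range(10) if v > 2]

After execution: out = [6, 8, 10, 12, 14, 16, 18]
[6, 8, 10, 12, 14, 16, 18]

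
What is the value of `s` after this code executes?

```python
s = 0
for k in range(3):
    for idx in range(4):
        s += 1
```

Let's trace through this code step by step.

Initialize: s = 0
Entering loop: for k in range(3):

After execution: s = 12
12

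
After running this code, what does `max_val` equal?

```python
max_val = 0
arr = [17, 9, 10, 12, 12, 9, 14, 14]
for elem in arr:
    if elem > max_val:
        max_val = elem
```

Let's trace through this code step by step.

Initialize: max_val = 0
Initialize: arr = [17, 9, 10, 12, 12, 9, 14, 14]
Entering loop: for elem in arr:

After execution: max_val = 17
17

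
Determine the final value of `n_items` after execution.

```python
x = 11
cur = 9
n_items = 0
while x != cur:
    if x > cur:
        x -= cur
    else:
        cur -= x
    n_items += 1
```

Let's trace through this code step by step.

Initialize: x = 11
Initialize: cur = 9
Initialize: n_items = 0
Entering loop: while x != cur:

After execution: n_items = 6
6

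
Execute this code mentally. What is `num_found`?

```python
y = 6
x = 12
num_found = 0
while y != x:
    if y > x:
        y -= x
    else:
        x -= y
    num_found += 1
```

Let's trace through this code step by step.

Initialize: y = 6
Initialize: x = 12
Initialize: num_found = 0
Entering loop: while y != x:

After execution: num_found = 1
1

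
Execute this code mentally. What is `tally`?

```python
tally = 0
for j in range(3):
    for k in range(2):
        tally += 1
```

Let's trace through this code step by step.

Initialize: tally = 0
Entering loop: for j in range(3):

After execution: tally = 6
6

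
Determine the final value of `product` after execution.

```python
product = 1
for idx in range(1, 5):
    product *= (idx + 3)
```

Let's trace through this code step by step.

Initialize: product = 1
Entering loop: for idx in range(1, 5):

After execution: product = 840
840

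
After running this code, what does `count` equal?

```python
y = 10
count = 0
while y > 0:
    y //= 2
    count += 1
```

Let's trace through this code step by step.

Initialize: y = 10
Initialize: count = 0
Entering loop: while y > 0:

After execution: count = 4
4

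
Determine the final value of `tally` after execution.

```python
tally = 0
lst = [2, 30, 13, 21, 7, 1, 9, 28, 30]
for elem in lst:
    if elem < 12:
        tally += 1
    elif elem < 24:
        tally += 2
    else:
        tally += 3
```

Let's trace through this code step by step.

Initialize: tally = 0
Initialize: lst = [2, 30, 13, 21, 7, 1, 9, 28, 30]
Entering loop: for elem in lst:

After execution: tally = 17
17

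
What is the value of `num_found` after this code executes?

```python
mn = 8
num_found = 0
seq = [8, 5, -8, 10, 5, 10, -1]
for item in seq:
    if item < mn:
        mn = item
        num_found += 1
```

Let's trace through this code step by step.

Initialize: mn = 8
Initialize: num_found = 0
Initialize: seq = [8, 5, -8, 10, 5, 10, -1]
Entering loop: for item in seq:

After execution: num_found = 2
2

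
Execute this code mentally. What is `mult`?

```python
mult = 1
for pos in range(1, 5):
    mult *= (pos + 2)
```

Let's trace through this code step by step.

Initialize: mult = 1
Entering loop: for pos in range(1, 5):

After execution: mult = 360
360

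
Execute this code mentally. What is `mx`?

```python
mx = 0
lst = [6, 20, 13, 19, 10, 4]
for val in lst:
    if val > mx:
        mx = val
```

Let's trace through this code step by step.

Initialize: mx = 0
Initialize: lst = [6, 20, 13, 19, 10, 4]
Entering loop: for val in lst:

After execution: mx = 20
20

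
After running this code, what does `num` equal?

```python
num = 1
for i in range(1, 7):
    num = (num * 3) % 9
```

Let's trace through this code step by step.

Initialize: num = 1
Entering loop: for i in range(1, 7):

After execution: num = 0
0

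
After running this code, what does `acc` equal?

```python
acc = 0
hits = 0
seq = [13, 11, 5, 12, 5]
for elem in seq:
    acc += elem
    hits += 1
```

Let's trace through this code step by step.

Initialize: acc = 0
Initialize: hits = 0
Initialize: seq = [13, 11, 5, 12, 5]
Entering loop: for elem in seq:

After execution: acc = 46
46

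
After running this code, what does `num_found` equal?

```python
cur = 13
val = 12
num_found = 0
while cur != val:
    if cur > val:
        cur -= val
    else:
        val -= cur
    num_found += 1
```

Let's trace through this code step by step.

Initialize: cur = 13
Initialize: val = 12
Initialize: num_found = 0
Entering loop: while cur != val:

After execution: num_found = 12
12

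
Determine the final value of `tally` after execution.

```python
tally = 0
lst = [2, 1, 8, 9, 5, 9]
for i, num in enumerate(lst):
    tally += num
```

Let's trace through this code step by step.

Initialize: tally = 0
Initialize: lst = [2, 1, 8, 9, 5, 9]
Entering loop: for i, num in enumerate(lst):

After execution: tally = 34
34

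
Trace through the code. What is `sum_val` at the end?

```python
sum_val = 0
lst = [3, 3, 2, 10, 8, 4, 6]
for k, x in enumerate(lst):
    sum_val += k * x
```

Let's trace through this code step by step.

Initialize: sum_val = 0
Initialize: lst = [3, 3, 2, 10, 8, 4, 6]
Entering loop: for k, x in enumerate(lst):

After execution: sum_val = 125
125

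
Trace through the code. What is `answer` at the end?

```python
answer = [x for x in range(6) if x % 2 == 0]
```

Let's trace through this code step by step.

Initialize: answer = [x for x in range(6) if x % 2 == 0]

After execution: answer = [0, 2, 4]
[0, 2, 4]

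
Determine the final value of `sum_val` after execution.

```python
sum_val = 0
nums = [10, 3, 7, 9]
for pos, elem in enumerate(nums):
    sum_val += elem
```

Let's trace through this code step by step.

Initialize: sum_val = 0
Initialize: nums = [10, 3, 7, 9]
Entering loop: for pos, elem in enumerate(nums):

After execution: sum_val = 29
29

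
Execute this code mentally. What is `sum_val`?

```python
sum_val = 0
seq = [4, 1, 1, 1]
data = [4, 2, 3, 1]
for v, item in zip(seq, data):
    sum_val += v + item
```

Let's trace through this code step by step.

Initialize: sum_val = 0
Initialize: seq = [4, 1, 1, 1]
Initialize: data = [4, 2, 3, 1]
Entering loop: for v, item in zip(seq, data):

After execution: sum_val = 17
17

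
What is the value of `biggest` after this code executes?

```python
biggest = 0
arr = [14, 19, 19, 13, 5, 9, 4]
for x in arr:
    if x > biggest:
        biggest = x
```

Let's trace through this code step by step.

Initialize: biggest = 0
Initialize: arr = [14, 19, 19, 13, 5, 9, 4]
Entering loop: for x in arr:

After execution: biggest = 19
19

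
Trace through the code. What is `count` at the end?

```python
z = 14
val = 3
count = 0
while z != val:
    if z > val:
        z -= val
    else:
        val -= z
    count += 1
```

Let's trace through this code step by step.

Initialize: z = 14
Initialize: val = 3
Initialize: count = 0
Entering loop: while z != val:

After execution: count = 6
6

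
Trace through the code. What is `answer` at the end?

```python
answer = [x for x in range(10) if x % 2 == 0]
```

Let's trace through this code step by step.

Initialize: answer = [x for x in range(10) if x % 2 == 0]

After execution: answer = [0, 2, 4, 6, 8]
[0, 2, 4, 6, 8]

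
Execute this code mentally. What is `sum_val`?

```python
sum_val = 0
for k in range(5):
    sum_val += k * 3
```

Let's trace through this code step by step.

Initialize: sum_val = 0
Entering loop: for k in range(5):

After execution: sum_val = 30
30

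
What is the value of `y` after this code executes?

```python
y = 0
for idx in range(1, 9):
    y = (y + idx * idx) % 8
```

Let's trace through this code step by step.

Initialize: y = 0
Entering loop: for idx in range(1, 9):

After execution: y = 4
4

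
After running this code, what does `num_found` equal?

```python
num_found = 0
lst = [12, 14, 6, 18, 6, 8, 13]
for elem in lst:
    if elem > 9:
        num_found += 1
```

Let's trace through this code step by step.

Initialize: num_found = 0
Initialize: lst = [12, 14, 6, 18, 6, 8, 13]
Entering loop: for elem in lst:

After execution: num_found = 4
4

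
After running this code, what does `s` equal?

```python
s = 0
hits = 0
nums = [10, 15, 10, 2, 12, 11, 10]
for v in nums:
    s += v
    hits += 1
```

Let's trace through this code step by step.

Initialize: s = 0
Initialize: hits = 0
Initialize: nums = [10, 15, 10, 2, 12, 11, 10]
Entering loop: for v in nums:

After execution: s = 70
70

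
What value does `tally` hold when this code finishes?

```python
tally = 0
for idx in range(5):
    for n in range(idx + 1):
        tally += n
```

Let's trace through this code step by step.

Initialize: tally = 0
Entering loop: for idx in range(5):

After execution: tally = 20
20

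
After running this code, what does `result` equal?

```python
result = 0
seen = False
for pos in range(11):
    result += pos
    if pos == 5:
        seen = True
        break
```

Let's trace through this code step by step.

Initialize: result = 0
Initialize: seen = False
Entering loop: for pos in range(11):

After execution: result = 15
15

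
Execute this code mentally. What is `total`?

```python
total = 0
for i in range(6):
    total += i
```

Let's trace through this code step by step.

Initialize: total = 0
Entering loop: for i in range(6):

After execution: total = 15
15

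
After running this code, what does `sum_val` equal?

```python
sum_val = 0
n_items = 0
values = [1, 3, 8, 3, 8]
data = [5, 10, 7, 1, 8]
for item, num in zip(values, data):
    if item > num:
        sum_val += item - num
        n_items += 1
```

Let's trace through this code step by step.

Initialize: sum_val = 0
Initialize: n_items = 0
Initialize: values = [1, 3, 8, 3, 8]
Initialize: data = [5, 10, 7, 1, 8]
Entering loop: for item, num in zip(values, data):

After execution: sum_val = 3
3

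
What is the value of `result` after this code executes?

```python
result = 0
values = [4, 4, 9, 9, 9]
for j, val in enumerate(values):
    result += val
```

Let's trace through this code step by step.

Initialize: result = 0
Initialize: values = [4, 4, 9, 9, 9]
Entering loop: for j, val in enumerate(values):

After execution: result = 35
35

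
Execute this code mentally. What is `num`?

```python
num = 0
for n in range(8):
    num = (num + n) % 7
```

Let's trace through this code step by step.

Initialize: num = 0
Entering loop: for n in range(8):

After execution: num = 0
0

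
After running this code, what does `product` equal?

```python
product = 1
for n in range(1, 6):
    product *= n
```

Let's trace through this code step by step.

Initialize: product = 1
Entering loop: for n in range(1, 6):

After execution: product = 120
120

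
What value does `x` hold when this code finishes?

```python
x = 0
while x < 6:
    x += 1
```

Let's trace through this code step by step.

Initialize: x = 0
Entering loop: while x < 6:

After execution: x = 6
6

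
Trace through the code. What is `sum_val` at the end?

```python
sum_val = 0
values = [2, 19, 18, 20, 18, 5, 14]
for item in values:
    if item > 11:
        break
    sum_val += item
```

Let's trace through this code step by step.

Initialize: sum_val = 0
Initialize: values = [2, 19, 18, 20, 18, 5, 14]
Entering loop: for item in values:

After execution: sum_val = 2
2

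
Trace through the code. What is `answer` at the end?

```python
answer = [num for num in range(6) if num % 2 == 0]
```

Let's trace through this code step by step.

Initialize: answer = [num for num in range(6) if num % 2 == 0]

After execution: answer = [0, 2, 4]
[0, 2, 4]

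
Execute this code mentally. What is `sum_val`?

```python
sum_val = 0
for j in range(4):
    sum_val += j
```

Let's trace through this code step by step.

Initialize: sum_val = 0
Entering loop: for j in range(4):

After execution: sum_val = 6
6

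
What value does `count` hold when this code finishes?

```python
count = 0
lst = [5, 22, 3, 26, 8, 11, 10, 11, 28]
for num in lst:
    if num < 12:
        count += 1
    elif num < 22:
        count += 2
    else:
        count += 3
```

Let's trace through this code step by step.

Initialize: count = 0
Initialize: lst = [5, 22, 3, 26, 8, 11, 10, 11, 28]
Entering loop: for num in lst:

After execution: count = 15
15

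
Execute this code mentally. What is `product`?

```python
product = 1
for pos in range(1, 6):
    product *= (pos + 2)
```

Let's trace through this code step by step.

Initialize: product = 1
Entering loop: for pos in range(1, 6):

After execution: product = 2520
2520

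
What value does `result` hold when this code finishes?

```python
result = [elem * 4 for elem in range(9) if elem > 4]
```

Let's trace through this code step by step.

Initialize: result = [elem * 4 for elem in range(9) if elem > 4]

After execution: result = [20, 24, 28, 32]
[20, 24, 28, 32]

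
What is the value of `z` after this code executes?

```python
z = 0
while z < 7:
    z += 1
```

Let's trace through this code step by step.

Initialize: z = 0
Entering loop: while z < 7:

After execution: z = 7
7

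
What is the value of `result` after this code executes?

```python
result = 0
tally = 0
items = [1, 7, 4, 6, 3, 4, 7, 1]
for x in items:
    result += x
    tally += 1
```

Let's trace through this code step by step.

Initialize: result = 0
Initialize: tally = 0
Initialize: items = [1, 7, 4, 6, 3, 4, 7, 1]
Entering loop: for x in items:

After execution: result = 33
33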